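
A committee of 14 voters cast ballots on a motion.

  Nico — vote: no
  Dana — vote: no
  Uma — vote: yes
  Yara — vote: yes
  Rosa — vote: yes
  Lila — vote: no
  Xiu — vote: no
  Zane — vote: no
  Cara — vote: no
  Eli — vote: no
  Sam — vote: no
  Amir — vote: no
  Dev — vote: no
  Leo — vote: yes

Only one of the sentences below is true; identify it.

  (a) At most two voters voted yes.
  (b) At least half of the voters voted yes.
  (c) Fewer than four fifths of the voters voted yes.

|A| = 14, |A ∩ B| = 4, |A ∖ B| = 10.
(a) requires |A ∩ B| ≤ 2: false.
(b) requires |A ∩ B| ≥ |A ∖ B|: false.
(c) requires |A ∩ B| / |A| < 4/5: true.

(c)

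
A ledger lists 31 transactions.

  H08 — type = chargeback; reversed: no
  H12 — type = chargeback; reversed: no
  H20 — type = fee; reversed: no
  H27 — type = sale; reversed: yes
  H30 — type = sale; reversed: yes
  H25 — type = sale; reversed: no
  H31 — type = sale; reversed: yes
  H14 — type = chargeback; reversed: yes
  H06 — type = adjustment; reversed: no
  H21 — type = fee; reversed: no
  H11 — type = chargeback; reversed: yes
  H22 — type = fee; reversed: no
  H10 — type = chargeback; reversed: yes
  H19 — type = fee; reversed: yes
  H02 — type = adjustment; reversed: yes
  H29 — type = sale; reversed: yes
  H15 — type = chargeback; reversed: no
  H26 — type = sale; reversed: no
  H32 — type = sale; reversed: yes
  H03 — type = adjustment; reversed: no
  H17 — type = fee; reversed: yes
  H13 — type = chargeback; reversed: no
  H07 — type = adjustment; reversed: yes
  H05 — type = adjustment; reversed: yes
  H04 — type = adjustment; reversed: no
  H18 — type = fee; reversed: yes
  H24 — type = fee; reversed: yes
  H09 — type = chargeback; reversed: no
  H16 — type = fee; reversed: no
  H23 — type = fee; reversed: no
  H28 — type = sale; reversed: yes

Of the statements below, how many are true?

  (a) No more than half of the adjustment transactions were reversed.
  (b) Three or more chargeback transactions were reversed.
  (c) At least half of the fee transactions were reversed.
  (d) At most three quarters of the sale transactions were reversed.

(a) adjustment: |A| = 6, |A ∩ B| = 3; needs |A ∩ B| ≤ |A ∖ B| — true.
(b) chargeback: |A| = 8, |A ∩ B| = 3; needs |A ∩ B| ≥ 3 — true.
(c) fee: |A| = 9, |A ∩ B| = 4; needs |A ∩ B| ≥ |A ∖ B| — false.
(d) sale: |A| = 8, |A ∩ B| = 6; needs |A ∩ B| / |A| ≤ 3/4 — true.

3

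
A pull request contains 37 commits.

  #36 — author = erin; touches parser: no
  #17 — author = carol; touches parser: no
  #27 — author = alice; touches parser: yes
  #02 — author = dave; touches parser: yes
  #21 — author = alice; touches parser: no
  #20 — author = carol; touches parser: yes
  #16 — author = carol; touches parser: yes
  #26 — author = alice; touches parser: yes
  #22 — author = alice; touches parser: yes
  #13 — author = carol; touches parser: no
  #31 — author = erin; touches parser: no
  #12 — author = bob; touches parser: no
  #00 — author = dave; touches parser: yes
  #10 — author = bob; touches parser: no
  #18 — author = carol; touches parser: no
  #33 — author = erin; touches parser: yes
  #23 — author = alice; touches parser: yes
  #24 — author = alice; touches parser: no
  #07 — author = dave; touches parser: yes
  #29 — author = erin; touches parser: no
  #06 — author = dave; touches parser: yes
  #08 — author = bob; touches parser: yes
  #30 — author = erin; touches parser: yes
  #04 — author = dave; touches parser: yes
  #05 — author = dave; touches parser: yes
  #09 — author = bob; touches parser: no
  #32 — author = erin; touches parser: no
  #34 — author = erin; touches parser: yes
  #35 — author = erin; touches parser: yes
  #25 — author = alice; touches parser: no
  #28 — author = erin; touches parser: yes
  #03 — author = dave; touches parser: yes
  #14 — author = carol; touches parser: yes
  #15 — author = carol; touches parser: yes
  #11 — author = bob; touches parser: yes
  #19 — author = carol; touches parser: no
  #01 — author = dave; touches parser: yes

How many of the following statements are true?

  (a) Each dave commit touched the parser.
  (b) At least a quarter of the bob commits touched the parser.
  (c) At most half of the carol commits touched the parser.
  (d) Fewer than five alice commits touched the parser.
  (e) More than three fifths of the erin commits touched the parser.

4

(a) dave: |A| = 8, |A ∩ B| = 8; needs A ⊆ B, i.e. every element of A is in B (|A ∖ B| = 0) — true.
(b) bob: |A| = 5, |A ∩ B| = 2; needs |A ∩ B| / |A| ≥ 1/4 — true.
(c) carol: |A| = 8, |A ∩ B| = 4; needs |A ∩ B| ≤ |A ∖ B| — true.
(d) alice: |A| = 7, |A ∩ B| = 4; needs |A ∩ B| < 5 — true.
(e) erin: |A| = 9, |A ∩ B| = 5; needs |A ∩ B| / |A| > 3/5 — false.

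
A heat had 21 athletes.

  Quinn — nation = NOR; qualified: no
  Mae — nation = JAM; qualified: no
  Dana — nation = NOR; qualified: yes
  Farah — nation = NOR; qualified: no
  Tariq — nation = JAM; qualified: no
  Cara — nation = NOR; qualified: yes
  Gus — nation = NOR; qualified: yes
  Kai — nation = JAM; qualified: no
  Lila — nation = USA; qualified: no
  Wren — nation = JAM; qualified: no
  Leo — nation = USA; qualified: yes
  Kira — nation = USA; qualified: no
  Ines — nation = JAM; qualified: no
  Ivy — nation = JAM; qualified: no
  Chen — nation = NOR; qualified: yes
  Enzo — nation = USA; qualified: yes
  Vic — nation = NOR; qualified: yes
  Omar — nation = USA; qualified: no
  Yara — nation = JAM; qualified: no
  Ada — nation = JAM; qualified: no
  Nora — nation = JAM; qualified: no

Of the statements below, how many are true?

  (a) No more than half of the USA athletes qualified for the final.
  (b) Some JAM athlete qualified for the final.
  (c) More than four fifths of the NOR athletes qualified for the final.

1

(a) USA: |A| = 5, |A ∩ B| = 2; needs |A ∩ B| ≤ |A ∖ B| — true.
(b) JAM: |A| = 9, |A ∩ B| = 0; needs A ∩ B ≠ ∅ (|A ∩ B| ≥ 1) — false.
(c) NOR: |A| = 7, |A ∩ B| = 5; needs |A ∩ B| / |A| > 4/5 — false.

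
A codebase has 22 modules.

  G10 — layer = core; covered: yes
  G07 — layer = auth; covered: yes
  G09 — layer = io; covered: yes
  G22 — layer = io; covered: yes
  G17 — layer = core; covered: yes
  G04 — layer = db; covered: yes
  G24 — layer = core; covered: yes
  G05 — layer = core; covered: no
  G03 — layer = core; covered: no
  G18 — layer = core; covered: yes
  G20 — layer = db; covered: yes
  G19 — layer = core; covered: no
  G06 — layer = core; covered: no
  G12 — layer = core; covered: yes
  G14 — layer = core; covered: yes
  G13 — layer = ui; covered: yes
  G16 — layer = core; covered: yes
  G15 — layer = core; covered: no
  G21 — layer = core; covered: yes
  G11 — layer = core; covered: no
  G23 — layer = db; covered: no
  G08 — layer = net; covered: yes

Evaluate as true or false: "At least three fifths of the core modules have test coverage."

False

The determiner here denotes the relation: |A ∩ B| / |A| ≥ 3/5.
A (the restrictor) = {G10, G17, G24, G05, G03, G18, G19, G06, G12, G14, G16, G15, G21, G11}, |A| = 14.
A ∩ B = {G10, G17, G24, G18, G12, G14, G16, G21}, so |A ∩ B| = 8.
A ∖ B = {G05, G03, G19, G06, G15, G11}, so |A ∖ B| = 6.
|A ∩ B|/|A| = 8/14, so the statement is false.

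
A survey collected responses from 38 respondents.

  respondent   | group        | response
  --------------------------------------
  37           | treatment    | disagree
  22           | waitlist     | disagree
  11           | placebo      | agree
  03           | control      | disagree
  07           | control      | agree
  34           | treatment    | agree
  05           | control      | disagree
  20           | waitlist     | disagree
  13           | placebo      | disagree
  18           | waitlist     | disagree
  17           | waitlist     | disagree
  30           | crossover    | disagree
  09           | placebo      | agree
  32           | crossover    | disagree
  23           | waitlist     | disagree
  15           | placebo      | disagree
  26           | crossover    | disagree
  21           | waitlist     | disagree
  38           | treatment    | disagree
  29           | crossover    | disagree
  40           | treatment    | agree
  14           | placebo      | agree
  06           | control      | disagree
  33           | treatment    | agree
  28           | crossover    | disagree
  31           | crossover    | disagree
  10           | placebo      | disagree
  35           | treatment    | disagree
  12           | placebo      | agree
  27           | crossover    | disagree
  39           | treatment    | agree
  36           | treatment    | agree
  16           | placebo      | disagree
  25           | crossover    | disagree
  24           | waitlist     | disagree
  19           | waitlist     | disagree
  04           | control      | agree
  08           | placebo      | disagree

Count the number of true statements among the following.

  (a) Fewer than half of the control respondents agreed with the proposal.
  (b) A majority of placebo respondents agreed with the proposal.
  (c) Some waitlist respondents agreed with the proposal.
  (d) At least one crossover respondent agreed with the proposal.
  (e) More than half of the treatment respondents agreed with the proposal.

2

(a) control: |A| = 5, |A ∩ B| = 2; needs |A ∩ B| < |A ∖ B| — true.
(b) placebo: |A| = 9, |A ∩ B| = 4; needs |A ∩ B| > |A ∖ B| — false.
(c) waitlist: |A| = 8, |A ∩ B| = 0; needs A ∩ B ≠ ∅ (|A ∩ B| ≥ 1) — false.
(d) crossover: |A| = 8, |A ∩ B| = 0; needs A ∩ B ≠ ∅ (|A ∩ B| ≥ 1) — false.
(e) treatment: |A| = 8, |A ∩ B| = 5; needs |A ∩ B| > |A ∖ B| — true.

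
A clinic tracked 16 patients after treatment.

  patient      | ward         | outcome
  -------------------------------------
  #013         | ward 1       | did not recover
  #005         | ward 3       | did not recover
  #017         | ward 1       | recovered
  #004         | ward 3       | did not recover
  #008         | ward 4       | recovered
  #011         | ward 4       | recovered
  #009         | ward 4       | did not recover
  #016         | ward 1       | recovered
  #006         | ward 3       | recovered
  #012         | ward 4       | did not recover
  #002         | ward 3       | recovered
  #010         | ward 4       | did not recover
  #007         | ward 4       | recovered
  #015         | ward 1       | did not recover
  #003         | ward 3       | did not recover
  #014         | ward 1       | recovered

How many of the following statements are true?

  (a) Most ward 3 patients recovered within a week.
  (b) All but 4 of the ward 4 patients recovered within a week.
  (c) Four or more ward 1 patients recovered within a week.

0

(a) ward 3: |A| = 5, |A ∩ B| = 2; needs |A ∩ B| > |A ∖ B| — false.
(b) ward 4: |A| = 6, |A ∩ B| = 3; needs |A ∖ B| = 4 — false.
(c) ward 1: |A| = 5, |A ∩ B| = 3; needs |A ∩ B| ≥ 4 — false.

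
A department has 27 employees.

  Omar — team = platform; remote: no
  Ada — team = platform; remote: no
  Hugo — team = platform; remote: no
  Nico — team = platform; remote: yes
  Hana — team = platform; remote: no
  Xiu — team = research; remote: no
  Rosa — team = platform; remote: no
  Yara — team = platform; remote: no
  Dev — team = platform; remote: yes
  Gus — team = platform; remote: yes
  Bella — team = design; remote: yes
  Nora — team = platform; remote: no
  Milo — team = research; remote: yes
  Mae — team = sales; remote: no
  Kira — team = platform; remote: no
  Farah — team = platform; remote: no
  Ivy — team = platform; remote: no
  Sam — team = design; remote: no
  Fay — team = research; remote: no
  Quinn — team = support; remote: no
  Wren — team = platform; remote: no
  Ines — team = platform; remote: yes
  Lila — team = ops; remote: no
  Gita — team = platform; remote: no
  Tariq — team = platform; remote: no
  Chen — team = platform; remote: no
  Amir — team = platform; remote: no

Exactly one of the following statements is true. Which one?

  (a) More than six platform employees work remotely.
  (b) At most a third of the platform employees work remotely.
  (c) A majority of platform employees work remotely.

|A| = 19, |A ∩ B| = 4, |A ∖ B| = 15.
(a) requires |A ∩ B| > 6: false.
(b) requires |A ∩ B| / |A| ≤ 1/3: true.
(c) requires |A ∩ B| > |A ∖ B|: false.

(b)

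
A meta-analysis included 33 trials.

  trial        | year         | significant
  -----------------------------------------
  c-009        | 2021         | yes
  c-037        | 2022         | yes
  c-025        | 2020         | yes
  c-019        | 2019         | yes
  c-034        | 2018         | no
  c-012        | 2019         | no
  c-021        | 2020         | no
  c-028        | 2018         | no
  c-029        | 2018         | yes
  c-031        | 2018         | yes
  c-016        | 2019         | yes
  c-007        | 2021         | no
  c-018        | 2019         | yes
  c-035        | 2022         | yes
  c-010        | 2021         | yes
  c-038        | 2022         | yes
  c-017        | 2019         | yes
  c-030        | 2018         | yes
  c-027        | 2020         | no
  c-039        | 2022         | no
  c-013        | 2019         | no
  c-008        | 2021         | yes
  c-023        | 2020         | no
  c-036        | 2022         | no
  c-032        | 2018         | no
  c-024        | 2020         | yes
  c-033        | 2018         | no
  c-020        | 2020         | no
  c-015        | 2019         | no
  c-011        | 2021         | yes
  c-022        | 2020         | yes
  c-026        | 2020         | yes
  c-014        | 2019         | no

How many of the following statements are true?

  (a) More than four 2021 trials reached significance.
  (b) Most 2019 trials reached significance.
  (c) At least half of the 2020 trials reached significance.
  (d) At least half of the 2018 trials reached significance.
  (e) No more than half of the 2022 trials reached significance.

1

(a) 2021: |A| = 5, |A ∩ B| = 4; needs |A ∩ B| > 4 — false.
(b) 2019: |A| = 8, |A ∩ B| = 4; needs |A ∩ B| > |A ∖ B| — false.
(c) 2020: |A| = 8, |A ∩ B| = 4; needs |A ∩ B| ≥ |A ∖ B| — true.
(d) 2018: |A| = 7, |A ∩ B| = 3; needs |A ∩ B| ≥ |A ∖ B| — false.
(e) 2022: |A| = 5, |A ∩ B| = 3; needs |A ∩ B| ≤ |A ∖ B| — false.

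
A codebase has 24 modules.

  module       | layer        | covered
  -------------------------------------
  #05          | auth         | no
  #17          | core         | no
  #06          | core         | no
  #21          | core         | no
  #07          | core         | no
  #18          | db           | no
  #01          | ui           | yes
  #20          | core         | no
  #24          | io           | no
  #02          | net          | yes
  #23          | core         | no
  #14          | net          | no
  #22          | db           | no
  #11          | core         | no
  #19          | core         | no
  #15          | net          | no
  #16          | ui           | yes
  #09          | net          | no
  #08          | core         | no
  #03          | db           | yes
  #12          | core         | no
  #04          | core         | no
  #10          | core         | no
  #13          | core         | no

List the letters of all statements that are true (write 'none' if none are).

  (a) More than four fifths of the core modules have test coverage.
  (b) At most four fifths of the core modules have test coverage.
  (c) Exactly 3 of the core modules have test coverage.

(b)

|A| = 13, |A ∩ B| = 0, |A ∖ B| = 13.
(a) |A ∩ B| / |A| > 4/5: fails.
(b) |A ∩ B| / |A| ≤ 4/5: holds.
(c) |A ∩ B| = 3: fails.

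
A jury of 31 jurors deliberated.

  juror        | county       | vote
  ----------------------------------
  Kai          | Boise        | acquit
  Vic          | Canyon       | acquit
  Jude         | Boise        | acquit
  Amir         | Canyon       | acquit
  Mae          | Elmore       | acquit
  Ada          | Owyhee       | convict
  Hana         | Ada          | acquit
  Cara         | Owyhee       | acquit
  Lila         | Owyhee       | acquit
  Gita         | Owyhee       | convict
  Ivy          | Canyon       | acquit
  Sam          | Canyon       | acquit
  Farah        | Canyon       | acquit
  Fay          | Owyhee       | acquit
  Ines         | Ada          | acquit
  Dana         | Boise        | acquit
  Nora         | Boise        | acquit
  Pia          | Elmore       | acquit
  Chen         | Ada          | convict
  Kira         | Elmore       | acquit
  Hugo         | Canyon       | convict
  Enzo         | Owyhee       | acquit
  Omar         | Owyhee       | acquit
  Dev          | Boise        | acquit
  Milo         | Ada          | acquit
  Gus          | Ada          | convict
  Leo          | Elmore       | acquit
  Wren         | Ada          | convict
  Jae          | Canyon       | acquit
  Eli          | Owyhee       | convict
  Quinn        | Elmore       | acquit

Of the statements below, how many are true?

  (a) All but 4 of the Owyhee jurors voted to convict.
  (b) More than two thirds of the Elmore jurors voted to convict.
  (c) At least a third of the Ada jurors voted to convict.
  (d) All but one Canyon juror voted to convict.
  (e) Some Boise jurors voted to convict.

1

(a) Owyhee: |A| = 8, |A ∩ B| = 3; needs |A ∖ B| = 4 — false.
(b) Elmore: |A| = 5, |A ∩ B| = 0; needs |A ∩ B| / |A| > 2/3 — false.
(c) Ada: |A| = 6, |A ∩ B| = 3; needs |A ∩ B| / |A| ≥ 1/3 — true.
(d) Canyon: |A| = 7, |A ∩ B| = 1; needs |A ∖ B| = 1 — false.
(e) Boise: |A| = 5, |A ∩ B| = 0; needs A ∩ B ≠ ∅ (|A ∩ B| ≥ 1) — false.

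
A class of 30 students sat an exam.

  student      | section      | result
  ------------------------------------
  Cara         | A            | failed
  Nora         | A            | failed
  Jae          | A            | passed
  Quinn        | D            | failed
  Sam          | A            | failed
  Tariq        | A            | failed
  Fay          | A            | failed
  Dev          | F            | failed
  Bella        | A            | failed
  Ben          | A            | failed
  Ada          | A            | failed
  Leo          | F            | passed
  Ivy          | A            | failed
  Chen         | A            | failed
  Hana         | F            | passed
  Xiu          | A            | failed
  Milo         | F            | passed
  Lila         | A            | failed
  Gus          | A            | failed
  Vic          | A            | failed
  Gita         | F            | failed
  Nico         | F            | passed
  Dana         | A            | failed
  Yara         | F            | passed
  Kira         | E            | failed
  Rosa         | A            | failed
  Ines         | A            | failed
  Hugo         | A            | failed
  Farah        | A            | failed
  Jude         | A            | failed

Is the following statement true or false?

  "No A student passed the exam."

Truth condition: A ∩ B = ∅ (|A ∩ B| = 0).
|A| = 21, |A ∩ B| = 1, |A ∖ B| = 20.
So the statement is false.

False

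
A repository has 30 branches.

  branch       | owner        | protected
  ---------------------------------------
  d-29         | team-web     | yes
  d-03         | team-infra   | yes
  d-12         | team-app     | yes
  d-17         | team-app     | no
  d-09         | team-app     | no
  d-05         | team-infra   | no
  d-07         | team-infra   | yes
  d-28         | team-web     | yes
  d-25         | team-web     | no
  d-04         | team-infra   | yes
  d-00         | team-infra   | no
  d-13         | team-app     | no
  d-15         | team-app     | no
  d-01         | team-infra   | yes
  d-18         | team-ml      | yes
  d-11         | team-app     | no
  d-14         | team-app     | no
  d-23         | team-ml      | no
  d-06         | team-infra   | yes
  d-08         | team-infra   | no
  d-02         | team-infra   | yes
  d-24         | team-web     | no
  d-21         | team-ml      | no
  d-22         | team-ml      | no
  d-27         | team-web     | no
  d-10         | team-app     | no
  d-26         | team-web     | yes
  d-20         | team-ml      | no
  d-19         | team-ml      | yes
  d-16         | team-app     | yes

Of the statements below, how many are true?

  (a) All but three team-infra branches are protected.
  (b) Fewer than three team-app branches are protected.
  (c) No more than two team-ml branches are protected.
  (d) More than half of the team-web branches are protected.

(a) team-infra: |A| = 9, |A ∩ B| = 6; needs |A ∖ B| = 3 — true.
(b) team-app: |A| = 9, |A ∩ B| = 2; needs |A ∩ B| < 3 — true.
(c) team-ml: |A| = 6, |A ∩ B| = 2; needs |A ∩ B| ≤ 2 — true.
(d) team-web: |A| = 6, |A ∩ B| = 3; needs |A ∩ B| > |A ∖ B| — false.

3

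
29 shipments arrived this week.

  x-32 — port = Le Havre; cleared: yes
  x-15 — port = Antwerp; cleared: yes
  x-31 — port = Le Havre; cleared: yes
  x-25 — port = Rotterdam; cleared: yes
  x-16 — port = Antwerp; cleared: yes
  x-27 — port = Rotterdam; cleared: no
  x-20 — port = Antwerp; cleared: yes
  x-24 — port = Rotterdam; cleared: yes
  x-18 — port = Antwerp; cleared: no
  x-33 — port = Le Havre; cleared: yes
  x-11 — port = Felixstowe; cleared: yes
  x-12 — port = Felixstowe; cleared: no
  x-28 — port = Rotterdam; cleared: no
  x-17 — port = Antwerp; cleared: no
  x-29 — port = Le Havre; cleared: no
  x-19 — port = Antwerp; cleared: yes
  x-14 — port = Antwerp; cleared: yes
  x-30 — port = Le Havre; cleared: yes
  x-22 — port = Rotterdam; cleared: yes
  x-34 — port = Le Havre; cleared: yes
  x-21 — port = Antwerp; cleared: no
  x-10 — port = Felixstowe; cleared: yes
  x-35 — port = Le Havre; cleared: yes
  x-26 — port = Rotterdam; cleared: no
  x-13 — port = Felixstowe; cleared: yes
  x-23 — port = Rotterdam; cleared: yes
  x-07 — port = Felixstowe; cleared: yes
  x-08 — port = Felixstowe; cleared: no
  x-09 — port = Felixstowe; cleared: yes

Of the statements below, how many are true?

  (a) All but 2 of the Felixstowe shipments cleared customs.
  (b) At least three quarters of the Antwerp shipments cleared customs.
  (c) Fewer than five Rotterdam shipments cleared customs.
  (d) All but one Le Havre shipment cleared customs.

3

(a) Felixstowe: |A| = 7, |A ∩ B| = 5; needs |A ∖ B| = 2 — true.
(b) Antwerp: |A| = 8, |A ∩ B| = 5; needs |A ∩ B| / |A| ≥ 3/4 — false.
(c) Rotterdam: |A| = 7, |A ∩ B| = 4; needs |A ∩ B| < 5 — true.
(d) Le Havre: |A| = 7, |A ∩ B| = 6; needs |A ∖ B| = 1 — true.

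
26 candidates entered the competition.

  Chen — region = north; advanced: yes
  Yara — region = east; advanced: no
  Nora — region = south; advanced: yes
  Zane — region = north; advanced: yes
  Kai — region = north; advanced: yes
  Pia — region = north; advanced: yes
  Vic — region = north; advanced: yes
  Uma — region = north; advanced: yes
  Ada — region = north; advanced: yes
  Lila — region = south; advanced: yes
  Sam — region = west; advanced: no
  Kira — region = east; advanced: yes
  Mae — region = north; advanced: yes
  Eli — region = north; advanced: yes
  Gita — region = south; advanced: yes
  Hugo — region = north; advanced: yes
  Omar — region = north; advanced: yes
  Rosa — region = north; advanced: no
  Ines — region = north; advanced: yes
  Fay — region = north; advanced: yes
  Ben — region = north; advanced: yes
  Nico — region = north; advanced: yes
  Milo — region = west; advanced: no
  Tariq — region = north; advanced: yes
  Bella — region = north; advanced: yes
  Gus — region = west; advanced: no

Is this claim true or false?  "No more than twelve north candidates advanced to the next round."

'No more than twelve north candidates advanced to the next round' holds iff |A ∩ B| ≤ 12.
|A| = 18, |A ∩ B| = 17, |A ∖ B| = 1.
|A ∩ B| = 17, so the statement is false.

False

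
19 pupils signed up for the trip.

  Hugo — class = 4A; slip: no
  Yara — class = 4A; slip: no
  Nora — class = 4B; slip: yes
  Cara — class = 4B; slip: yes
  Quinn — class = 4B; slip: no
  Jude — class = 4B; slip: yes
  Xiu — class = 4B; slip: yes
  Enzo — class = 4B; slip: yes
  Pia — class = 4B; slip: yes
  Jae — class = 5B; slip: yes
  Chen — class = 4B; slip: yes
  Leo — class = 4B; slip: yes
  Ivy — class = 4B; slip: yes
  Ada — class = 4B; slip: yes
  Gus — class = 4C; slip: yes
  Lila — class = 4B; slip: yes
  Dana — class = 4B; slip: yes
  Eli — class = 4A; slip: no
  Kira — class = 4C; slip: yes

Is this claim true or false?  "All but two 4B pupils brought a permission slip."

False

Truth condition: |A ∖ B| = 2.
A (the restrictor) = {Nora, Cara, Quinn, Jude, Xiu, Enzo, Pia, Chen, Leo, Ivy, Ada, Lila, Dana}, |A| = 13.
A ∖ B = {Quinn}, so |A ∖ B| = 1.
|A ∖ B| = 1, so the statement is false.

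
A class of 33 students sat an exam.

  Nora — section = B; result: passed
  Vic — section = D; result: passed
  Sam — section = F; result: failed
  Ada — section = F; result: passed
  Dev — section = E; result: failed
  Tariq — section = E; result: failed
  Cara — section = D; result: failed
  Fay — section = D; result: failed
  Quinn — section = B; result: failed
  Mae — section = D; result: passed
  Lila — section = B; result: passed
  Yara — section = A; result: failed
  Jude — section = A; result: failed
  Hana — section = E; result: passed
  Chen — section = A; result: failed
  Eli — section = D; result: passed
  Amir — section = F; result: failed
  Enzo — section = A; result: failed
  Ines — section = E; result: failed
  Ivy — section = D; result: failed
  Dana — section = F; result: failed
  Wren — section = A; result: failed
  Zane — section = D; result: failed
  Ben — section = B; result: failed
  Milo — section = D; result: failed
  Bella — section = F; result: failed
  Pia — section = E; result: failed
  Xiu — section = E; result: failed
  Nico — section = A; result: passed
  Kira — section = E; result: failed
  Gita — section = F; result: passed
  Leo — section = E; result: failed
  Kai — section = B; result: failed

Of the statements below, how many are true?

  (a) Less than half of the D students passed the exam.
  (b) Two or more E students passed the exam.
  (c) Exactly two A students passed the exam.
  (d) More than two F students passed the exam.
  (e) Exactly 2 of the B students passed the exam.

2

(a) D: |A| = 8, |A ∩ B| = 3; needs |A ∩ B| < |A ∖ B| — true.
(b) E: |A| = 8, |A ∩ B| = 1; needs |A ∩ B| ≥ 2 — false.
(c) A: |A| = 6, |A ∩ B| = 1; needs |A ∩ B| = 2 — false.
(d) F: |A| = 6, |A ∩ B| = 2; needs |A ∩ B| > 2 — false.
(e) B: |A| = 5, |A ∩ B| = 2; needs |A ∩ B| = 2 — true.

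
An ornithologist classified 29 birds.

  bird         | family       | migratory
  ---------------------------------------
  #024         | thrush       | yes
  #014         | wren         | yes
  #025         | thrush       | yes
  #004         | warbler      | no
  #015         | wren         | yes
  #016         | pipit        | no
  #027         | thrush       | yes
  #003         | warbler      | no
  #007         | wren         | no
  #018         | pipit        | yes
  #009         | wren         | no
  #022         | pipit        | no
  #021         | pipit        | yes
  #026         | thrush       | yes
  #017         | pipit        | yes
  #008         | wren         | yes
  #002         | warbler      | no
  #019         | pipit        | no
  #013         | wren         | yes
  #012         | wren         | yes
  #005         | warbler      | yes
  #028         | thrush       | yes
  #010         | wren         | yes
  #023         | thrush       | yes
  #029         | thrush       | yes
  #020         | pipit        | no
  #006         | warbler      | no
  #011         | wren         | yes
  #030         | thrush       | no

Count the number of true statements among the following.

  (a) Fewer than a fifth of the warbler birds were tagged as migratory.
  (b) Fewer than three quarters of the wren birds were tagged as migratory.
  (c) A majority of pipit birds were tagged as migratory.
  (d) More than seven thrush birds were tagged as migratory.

(a) warbler: |A| = 5, |A ∩ B| = 1; needs |A ∩ B| / |A| < 1/5 — false.
(b) wren: |A| = 9, |A ∩ B| = 7; needs |A ∩ B| / |A| < 3/4 — false.
(c) pipit: |A| = 7, |A ∩ B| = 3; needs |A ∩ B| > |A ∖ B| — false.
(d) thrush: |A| = 8, |A ∩ B| = 7; needs |A ∩ B| > 7 — false.

0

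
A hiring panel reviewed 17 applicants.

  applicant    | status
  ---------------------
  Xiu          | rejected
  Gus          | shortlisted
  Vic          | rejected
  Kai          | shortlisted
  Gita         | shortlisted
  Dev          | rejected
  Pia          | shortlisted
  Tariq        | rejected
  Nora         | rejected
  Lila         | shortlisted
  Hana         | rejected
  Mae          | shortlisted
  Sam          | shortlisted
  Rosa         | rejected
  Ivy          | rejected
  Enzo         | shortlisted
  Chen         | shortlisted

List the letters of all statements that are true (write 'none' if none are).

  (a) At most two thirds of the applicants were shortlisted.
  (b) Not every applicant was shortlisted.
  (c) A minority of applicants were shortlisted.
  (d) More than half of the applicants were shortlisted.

(a), (b), (d)

|A| = 17, |A ∩ B| = 9, |A ∖ B| = 8.
(a) |A ∩ B| / |A| ≤ 2/3: holds.
(b) A ⊄ B (|A ∖ B| ≥ 1): holds.
(c) |A ∩ B| < |A ∖ B|: fails.
(d) |A ∩ B| > |A ∖ B|: holds.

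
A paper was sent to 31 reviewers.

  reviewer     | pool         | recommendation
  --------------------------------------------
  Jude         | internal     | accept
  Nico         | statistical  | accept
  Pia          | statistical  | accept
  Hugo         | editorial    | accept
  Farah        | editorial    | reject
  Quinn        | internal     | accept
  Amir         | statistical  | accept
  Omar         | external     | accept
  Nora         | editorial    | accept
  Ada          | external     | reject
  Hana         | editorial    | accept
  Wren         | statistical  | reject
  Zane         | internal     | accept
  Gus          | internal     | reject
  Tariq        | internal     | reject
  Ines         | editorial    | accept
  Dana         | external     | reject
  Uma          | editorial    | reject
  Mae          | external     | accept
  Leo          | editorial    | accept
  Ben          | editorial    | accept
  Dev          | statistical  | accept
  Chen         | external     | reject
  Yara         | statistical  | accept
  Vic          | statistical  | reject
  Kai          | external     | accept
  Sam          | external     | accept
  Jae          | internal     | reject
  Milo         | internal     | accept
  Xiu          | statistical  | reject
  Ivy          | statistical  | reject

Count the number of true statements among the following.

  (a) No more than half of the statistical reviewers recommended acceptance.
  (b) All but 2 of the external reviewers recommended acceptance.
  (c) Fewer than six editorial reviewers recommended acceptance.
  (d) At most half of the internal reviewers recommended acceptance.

0

(a) statistical: |A| = 9, |A ∩ B| = 5; needs |A ∩ B| ≤ |A ∖ B| — false.
(b) external: |A| = 7, |A ∩ B| = 4; needs |A ∖ B| = 2 — false.
(c) editorial: |A| = 8, |A ∩ B| = 6; needs |A ∩ B| < 6 — false.
(d) internal: |A| = 7, |A ∩ B| = 4; needs |A ∩ B| ≤ |A ∖ B| — false.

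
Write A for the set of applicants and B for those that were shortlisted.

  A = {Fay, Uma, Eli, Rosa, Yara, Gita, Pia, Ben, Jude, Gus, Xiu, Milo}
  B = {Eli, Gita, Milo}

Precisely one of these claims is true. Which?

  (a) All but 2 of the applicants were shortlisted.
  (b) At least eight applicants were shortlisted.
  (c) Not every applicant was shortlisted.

(c)

|A| = 12, |A ∩ B| = 3, |A ∖ B| = 9.
(a) requires |A ∖ B| = 2: false.
(b) requires |A ∩ B| ≥ 8: false.
(c) requires A ⊄ B (|A ∖ B| ≥ 1): true.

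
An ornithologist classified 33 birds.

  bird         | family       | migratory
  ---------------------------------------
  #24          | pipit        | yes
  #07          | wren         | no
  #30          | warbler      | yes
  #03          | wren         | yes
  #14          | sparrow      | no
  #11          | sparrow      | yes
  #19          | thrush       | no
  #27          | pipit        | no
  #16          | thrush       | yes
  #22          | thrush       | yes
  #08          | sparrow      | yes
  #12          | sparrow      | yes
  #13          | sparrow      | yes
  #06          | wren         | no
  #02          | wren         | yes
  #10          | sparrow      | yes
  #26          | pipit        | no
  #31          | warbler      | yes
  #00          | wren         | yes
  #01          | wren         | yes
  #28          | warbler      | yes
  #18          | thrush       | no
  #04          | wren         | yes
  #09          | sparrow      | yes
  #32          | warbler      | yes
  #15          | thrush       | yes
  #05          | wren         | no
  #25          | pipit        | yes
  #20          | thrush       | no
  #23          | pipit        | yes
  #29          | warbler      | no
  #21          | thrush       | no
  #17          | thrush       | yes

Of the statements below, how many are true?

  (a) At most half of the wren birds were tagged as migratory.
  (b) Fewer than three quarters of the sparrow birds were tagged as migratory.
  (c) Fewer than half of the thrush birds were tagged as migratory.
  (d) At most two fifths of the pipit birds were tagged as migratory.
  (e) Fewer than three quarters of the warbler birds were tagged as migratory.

0

(a) wren: |A| = 8, |A ∩ B| = 5; needs |A ∩ B| ≤ |A ∖ B| — false.
(b) sparrow: |A| = 7, |A ∩ B| = 6; needs |A ∩ B| / |A| < 3/4 — false.
(c) thrush: |A| = 8, |A ∩ B| = 4; needs |A ∩ B| < |A ∖ B| — false.
(d) pipit: |A| = 5, |A ∩ B| = 3; needs |A ∩ B| / |A| ≤ 2/5 — false.
(e) warbler: |A| = 5, |A ∩ B| = 4; needs |A ∩ B| / |A| < 3/4 — false.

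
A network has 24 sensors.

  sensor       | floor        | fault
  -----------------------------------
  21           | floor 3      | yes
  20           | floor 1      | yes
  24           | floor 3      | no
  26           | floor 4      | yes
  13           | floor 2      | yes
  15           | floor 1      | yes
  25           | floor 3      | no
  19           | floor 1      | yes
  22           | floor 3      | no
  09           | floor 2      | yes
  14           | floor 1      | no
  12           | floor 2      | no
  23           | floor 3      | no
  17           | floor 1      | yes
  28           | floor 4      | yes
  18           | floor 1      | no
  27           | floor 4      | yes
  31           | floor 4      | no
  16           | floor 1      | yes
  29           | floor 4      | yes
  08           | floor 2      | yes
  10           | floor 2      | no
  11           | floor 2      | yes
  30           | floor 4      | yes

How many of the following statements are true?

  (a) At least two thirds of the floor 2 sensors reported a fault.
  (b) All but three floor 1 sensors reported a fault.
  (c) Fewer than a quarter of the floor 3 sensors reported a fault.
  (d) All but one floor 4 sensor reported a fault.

(a) floor 2: |A| = 6, |A ∩ B| = 4; needs |A ∩ B| / |A| ≥ 2/3 — true.
(b) floor 1: |A| = 7, |A ∩ B| = 5; needs |A ∖ B| = 3 — false.
(c) floor 3: |A| = 5, |A ∩ B| = 1; needs |A ∩ B| / |A| < 1/4 — true.
(d) floor 4: |A| = 6, |A ∩ B| = 5; needs |A ∖ B| = 1 — true.

3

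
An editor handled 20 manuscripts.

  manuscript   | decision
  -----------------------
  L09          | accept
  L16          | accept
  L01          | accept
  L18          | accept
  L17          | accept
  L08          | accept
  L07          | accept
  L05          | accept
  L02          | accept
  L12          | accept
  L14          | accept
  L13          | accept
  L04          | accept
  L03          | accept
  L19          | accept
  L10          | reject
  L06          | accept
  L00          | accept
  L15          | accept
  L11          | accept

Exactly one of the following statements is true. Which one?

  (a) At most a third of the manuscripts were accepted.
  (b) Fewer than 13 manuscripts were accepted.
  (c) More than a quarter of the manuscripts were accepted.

|A| = 20, |A ∩ B| = 19, |A ∖ B| = 1.
(a) requires |A ∩ B| / |A| ≤ 1/3: false.
(b) requires |A ∩ B| < 13: false.
(c) requires |A ∩ B| / |A| > 1/4: true.

(c)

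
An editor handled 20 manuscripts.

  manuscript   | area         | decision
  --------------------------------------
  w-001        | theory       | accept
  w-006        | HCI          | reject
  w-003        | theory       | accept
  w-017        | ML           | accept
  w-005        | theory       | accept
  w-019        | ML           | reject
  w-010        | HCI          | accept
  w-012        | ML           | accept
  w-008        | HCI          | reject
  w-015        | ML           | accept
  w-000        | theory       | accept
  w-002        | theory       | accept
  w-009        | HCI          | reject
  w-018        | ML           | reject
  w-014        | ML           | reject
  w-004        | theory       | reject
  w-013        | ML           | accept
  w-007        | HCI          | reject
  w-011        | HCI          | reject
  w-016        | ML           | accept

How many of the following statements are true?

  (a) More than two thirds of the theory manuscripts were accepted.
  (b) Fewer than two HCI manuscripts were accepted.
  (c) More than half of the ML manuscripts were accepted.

(a) theory: |A| = 6, |A ∩ B| = 5; needs |A ∩ B| / |A| > 2/3 — true.
(b) HCI: |A| = 6, |A ∩ B| = 1; needs |A ∩ B| < 2 — true.
(c) ML: |A| = 8, |A ∩ B| = 5; needs |A ∩ B| > |A ∖ B| — true.

3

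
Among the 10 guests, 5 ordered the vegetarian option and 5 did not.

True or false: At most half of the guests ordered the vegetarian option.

True

The determiner here denotes the relation: |A ∩ B| ≤ |A ∖ B|.
|A| = 10, |A ∩ B| = 5, |A ∖ B| = 5.
5 = 5, so the statement is true.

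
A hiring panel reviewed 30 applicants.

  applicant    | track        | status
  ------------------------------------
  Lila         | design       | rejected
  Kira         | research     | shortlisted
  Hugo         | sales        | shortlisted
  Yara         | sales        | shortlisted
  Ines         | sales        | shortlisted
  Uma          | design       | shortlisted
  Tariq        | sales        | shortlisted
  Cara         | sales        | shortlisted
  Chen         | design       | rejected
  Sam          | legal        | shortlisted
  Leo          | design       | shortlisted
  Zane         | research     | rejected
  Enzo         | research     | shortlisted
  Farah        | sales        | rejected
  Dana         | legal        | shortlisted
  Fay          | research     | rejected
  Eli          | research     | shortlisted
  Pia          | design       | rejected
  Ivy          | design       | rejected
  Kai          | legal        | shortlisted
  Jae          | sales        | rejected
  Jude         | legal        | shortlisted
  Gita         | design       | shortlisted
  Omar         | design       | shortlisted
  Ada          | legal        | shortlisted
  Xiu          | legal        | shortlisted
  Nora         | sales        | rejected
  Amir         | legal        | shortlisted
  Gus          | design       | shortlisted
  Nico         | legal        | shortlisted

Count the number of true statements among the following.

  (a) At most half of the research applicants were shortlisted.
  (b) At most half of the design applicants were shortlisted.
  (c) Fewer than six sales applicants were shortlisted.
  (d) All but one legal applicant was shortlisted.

1

(a) research: |A| = 5, |A ∩ B| = 3; needs |A ∩ B| ≤ |A ∖ B| — false.
(b) design: |A| = 9, |A ∩ B| = 5; needs |A ∩ B| ≤ |A ∖ B| — false.
(c) sales: |A| = 8, |A ∩ B| = 5; needs |A ∩ B| < 6 — true.
(d) legal: |A| = 8, |A ∩ B| = 8; needs |A ∖ B| = 1 — false.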